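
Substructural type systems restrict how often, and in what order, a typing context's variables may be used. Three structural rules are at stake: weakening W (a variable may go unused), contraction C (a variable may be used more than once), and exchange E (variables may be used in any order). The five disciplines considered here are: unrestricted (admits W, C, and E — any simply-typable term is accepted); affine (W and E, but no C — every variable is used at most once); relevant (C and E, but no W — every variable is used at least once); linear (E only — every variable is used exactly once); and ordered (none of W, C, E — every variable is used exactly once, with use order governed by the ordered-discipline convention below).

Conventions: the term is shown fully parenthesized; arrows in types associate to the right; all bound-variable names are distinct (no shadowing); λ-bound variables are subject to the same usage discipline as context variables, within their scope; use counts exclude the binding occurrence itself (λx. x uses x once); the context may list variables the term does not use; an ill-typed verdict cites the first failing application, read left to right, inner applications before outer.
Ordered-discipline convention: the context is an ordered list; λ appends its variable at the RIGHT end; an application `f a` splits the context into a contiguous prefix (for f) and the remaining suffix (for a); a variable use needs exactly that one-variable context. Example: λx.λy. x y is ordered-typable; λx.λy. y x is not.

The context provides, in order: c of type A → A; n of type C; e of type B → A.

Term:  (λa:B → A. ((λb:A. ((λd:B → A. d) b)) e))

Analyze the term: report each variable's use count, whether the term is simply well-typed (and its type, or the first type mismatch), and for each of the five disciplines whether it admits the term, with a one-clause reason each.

use counts: c: 0, n: 0, e: 1, a (bound): 0, b (bound): 1, d (bound): 1
order of uses: d, b, e
typing: ill-typed: argument of type A where B → A is required
ordered: ✗, a type mismatch blocks all five
linear: ✗, the type mismatch rejects it
affine: ✗, not simply typable
relevant: ✗, fails simple typing
unrestricted: ✗, a type mismatch blocks all five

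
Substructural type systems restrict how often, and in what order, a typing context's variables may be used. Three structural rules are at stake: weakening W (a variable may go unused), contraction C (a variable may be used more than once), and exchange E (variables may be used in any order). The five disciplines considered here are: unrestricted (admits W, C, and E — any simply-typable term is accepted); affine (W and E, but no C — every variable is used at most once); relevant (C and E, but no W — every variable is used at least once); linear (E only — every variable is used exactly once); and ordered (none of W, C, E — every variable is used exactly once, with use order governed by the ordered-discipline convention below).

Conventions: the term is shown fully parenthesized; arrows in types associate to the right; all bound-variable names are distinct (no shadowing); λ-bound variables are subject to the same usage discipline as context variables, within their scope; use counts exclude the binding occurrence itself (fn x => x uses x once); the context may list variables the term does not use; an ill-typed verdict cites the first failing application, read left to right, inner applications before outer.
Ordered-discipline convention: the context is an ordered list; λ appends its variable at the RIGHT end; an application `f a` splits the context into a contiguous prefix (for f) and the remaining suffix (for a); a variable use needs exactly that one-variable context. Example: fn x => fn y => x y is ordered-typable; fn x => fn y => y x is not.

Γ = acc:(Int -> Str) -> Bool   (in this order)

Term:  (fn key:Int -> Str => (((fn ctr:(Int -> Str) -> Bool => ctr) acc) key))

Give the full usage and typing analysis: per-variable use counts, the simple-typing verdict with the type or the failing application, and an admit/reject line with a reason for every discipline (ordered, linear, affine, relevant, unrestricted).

variable uses: acc ×1, key (λ-bound) ×1, ctr (λ-bound) ×1
use order (left to right): ctr, acc, key
typing: the term checks, with type (Int -> Str) -> Bool
ordered: ✓, acc, key, ctr: once each, no exchange needed
linear: ✓, single use per variable (acc, key, ctr)
affine: ✓, acc, key, ctr: no repeats, contraction unneeded
relevant: ✓, every one of acc, key, ctr appears
unrestricted: ✓, typability at (Int -> Str) -> Bool is all that's needed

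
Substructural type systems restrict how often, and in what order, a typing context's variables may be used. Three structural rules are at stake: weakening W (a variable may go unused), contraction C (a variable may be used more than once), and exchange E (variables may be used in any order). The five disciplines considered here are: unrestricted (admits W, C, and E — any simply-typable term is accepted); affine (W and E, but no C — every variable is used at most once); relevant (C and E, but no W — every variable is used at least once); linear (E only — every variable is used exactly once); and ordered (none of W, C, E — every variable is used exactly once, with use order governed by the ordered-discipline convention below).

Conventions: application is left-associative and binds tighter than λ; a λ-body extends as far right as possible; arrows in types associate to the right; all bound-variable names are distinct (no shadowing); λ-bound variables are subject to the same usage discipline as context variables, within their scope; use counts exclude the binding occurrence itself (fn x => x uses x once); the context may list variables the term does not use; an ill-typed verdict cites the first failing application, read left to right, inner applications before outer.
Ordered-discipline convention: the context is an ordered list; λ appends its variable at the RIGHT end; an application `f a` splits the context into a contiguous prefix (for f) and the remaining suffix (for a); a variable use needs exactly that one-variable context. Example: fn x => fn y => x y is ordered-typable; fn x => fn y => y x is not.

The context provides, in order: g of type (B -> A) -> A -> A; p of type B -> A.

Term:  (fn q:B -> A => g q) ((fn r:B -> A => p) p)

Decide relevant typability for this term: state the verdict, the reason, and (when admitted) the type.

no — needs weakening: r unused
variable uses: g ×1; p ×2; q [bound] ×1; r [bound] ×0
uses in reading order: g, q, p, p
typing: well-typed — term : A -> A
across the five disciplines: ordered ✗, linear ✗, affine ✗, relevant ✗, unrestricted ✓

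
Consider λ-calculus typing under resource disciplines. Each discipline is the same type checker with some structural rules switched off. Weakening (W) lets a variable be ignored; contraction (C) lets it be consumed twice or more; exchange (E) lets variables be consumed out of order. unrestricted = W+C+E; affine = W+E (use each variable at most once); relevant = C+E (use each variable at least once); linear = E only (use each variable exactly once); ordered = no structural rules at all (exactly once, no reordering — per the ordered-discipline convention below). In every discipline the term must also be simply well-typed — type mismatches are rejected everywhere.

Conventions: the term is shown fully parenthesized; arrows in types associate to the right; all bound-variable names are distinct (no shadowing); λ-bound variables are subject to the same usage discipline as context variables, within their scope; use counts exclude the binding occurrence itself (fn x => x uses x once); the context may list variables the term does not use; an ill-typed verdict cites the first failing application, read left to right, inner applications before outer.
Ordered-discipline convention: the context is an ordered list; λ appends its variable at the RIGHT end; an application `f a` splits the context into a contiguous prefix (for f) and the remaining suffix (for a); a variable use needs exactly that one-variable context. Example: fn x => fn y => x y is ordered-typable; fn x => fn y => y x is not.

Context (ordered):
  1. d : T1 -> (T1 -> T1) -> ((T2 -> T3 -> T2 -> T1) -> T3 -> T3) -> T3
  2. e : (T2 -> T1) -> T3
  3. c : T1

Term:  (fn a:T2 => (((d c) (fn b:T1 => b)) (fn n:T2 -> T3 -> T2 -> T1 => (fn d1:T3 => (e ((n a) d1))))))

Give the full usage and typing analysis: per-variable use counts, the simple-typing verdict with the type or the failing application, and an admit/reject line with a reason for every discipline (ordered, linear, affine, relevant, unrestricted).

variable uses: d: 1×; e: 1×; c: 1×; a [bound]: 1×; b [bound]: 1×; n [bound]: 1×; d1 [bound]: 1×
left-to-right use order: d, c, b, e, n, a, d1
typing: well-typed at T2 -> T3
ordered: ✗, use order d, c, b, e, n, a, d1 needs exchange
linear: ✓, single use per variable (d, e, c, a, b, n, d1)
affine: ✓, no duplicate uses among d, e, c, a, b, n, d1
relevant: ✓, none of d, e, c, a, b, n, d1 goes unused
unrestricted: ✓, simply typable at T2 -> T3; W, C, E all held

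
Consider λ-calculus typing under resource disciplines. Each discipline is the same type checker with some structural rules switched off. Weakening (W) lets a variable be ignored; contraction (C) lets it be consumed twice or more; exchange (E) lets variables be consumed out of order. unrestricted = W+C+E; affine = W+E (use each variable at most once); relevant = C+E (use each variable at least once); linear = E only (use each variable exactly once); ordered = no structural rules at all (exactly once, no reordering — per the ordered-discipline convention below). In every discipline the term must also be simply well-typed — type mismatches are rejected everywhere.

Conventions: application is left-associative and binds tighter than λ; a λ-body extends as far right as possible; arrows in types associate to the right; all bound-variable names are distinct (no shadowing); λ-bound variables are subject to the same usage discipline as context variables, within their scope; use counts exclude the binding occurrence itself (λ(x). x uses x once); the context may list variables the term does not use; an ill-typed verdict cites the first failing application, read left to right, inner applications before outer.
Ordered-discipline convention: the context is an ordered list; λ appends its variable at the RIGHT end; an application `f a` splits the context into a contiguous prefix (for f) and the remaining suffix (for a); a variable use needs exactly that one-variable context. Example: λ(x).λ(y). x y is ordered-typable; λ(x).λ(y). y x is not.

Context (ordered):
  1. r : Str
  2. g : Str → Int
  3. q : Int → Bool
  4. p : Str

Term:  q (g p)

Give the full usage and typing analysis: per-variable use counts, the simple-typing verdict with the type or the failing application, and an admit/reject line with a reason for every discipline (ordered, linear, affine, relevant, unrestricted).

variable uses: r=0; g=1; q=1; p=1
uses in reading order: q, g, p
typing: the term checks, with type Bool
ordered: ✗ — r never used (weakening)
linear: ✗ — r never used (weakening)
affine: ✓ — r, g, q, p: no repeats, contraction unneeded
relevant: ✗ — r never used (weakening)
unrestricted: ✓ — typability at Bool is all that's needed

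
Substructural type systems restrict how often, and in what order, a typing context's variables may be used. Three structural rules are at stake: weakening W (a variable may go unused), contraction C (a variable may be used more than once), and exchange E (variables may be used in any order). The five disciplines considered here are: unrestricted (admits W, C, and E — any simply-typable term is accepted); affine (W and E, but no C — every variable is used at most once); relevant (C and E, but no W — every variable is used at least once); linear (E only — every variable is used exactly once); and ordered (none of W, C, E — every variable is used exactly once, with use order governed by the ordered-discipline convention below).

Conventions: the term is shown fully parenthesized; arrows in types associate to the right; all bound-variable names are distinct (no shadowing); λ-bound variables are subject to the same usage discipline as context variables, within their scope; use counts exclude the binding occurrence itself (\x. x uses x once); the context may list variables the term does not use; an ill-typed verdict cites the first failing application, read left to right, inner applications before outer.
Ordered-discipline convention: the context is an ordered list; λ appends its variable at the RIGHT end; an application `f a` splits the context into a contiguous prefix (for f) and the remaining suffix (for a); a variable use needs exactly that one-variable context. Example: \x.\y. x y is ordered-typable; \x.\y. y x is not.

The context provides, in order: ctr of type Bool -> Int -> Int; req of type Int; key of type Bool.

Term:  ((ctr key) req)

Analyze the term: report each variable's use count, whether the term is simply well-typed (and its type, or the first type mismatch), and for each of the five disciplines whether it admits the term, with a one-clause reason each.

usage: ctr: 1; req: 1; key: 1
use order (left to right): ctr, key, req
typing: ✓ — Int
ordered: ✗ — needs exchange: uses follow ctr, key, req
linear: ✓ — each of ctr, req, key used exactly once
affine: ✓ — none of ctr, req, key used more than once
relevant: ✓ — ctr, req, key: all used, weakening unneeded
unrestricted: ✓ — well-typed at Int; no restrictions here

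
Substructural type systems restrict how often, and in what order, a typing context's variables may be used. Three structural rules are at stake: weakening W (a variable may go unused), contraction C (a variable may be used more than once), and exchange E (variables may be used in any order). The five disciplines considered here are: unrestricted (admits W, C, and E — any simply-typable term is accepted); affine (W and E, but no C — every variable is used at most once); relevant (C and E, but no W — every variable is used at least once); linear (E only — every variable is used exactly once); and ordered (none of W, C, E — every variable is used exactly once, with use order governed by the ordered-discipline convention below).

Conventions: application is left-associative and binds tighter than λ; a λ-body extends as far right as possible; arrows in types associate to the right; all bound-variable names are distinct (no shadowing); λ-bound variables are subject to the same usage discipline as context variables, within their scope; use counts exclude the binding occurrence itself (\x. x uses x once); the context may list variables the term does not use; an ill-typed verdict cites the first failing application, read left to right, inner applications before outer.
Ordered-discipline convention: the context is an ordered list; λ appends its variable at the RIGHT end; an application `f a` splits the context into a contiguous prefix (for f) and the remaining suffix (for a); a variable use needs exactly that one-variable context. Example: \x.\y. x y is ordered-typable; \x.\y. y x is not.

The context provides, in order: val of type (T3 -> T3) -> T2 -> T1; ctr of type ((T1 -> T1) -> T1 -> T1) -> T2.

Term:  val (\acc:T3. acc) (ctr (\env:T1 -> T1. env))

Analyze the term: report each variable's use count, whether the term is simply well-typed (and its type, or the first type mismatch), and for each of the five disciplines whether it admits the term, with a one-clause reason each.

counts: val ×1; ctr ×1; acc [bound] ×1; env [bound] ×1
left-to-right use order: val, acc, ctr, env
typing: ✓ — T1
ordered: ✓ — one use each (val, ctr, acc, env); ordered split holds
linear: ✓ — single use per variable (val, ctr, acc, env)
affine: ✓ — at most one use each (val, ctr, acc, env)
relevant: ✓ — at least one use each (val, ctr, acc, env)
unrestricted: ✓ — typability at T1 is all that's needed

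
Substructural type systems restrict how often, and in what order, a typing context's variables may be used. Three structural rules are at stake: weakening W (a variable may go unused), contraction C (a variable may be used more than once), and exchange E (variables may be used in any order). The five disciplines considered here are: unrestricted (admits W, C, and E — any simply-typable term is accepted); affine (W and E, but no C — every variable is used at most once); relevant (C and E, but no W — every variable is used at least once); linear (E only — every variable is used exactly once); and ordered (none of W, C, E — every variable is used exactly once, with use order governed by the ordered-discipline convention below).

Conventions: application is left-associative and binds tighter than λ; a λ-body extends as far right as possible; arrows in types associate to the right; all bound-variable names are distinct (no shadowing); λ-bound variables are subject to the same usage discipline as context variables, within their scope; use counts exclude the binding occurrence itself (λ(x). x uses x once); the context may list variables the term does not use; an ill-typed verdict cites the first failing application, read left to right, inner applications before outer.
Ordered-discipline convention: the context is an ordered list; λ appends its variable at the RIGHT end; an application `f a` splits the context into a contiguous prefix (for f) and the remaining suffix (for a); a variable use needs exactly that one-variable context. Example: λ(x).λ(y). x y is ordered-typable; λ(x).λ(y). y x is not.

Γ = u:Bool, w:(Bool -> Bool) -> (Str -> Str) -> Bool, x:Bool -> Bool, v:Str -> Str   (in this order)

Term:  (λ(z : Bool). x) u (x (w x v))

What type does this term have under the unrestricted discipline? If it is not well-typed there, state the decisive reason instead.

term : Bool
usage: u: 1; w: 1; x: 3; v: 1; z [bound]: 0
order of uses: x, u, x, w, x, v
typing: well-typed at Bool
per-discipline verdicts: ordered ✗; linear ✗; affine ✗; relevant ✗; unrestricted ✓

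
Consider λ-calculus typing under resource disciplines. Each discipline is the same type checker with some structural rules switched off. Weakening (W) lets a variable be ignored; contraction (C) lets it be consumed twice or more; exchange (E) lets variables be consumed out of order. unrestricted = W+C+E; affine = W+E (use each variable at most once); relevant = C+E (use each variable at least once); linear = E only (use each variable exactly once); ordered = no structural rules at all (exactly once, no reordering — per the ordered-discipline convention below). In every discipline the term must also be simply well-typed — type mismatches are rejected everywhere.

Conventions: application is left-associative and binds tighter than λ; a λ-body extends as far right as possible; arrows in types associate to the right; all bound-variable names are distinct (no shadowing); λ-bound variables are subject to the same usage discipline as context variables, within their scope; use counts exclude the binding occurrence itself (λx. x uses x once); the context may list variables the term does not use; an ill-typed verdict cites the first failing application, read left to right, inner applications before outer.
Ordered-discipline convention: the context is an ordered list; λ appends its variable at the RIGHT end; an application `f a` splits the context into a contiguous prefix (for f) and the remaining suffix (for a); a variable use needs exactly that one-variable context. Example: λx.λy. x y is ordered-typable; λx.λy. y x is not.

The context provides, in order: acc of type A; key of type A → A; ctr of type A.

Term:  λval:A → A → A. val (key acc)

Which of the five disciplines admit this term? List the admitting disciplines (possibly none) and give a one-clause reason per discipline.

accepted by: affine, unrestricted
use counts: acc: 1, key: 1, ctr: 0, val (λ-bound): 1
left-to-right use order: val, key, acc
typing: well-typed at (A → A → A) → A → A
ordered: ✗ — needs weakening: ctr unused
linear: ✗ — needs weakening: ctr unused
affine: ✓ — acc, key, ctr, val: no repeats, contraction unneeded
relevant: ✗ — needs weakening: ctr unused
unrestricted: ✓ — type-checks ((A → A → A) → A → A) and nothing is barred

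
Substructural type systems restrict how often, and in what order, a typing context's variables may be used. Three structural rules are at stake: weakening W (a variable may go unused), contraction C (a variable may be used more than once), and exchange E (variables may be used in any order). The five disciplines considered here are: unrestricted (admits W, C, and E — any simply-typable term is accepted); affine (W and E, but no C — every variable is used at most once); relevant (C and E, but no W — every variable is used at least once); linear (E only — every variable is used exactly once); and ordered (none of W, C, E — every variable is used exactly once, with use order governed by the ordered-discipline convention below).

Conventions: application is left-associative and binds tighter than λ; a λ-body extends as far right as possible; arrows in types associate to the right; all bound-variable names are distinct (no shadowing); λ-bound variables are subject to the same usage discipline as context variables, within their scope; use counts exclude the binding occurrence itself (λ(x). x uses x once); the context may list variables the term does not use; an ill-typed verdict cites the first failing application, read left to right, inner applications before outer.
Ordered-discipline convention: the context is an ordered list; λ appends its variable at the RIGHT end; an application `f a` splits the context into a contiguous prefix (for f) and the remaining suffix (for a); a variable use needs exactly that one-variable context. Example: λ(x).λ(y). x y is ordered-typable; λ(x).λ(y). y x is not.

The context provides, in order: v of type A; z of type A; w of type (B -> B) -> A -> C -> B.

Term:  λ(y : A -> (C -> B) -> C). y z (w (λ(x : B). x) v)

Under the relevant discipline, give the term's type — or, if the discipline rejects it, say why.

term : (A -> (C -> B) -> C) -> C
variable uses: v=1, z=1, w=1, y (bound)=1, x (bound)=1
order of uses: y, z, w, x, v
typing: the term checks, with type (A -> (C -> B) -> C) -> C
all disciplines: ordered ✗; linear ✓; affine ✓; relevant ✓; unrestricted ✓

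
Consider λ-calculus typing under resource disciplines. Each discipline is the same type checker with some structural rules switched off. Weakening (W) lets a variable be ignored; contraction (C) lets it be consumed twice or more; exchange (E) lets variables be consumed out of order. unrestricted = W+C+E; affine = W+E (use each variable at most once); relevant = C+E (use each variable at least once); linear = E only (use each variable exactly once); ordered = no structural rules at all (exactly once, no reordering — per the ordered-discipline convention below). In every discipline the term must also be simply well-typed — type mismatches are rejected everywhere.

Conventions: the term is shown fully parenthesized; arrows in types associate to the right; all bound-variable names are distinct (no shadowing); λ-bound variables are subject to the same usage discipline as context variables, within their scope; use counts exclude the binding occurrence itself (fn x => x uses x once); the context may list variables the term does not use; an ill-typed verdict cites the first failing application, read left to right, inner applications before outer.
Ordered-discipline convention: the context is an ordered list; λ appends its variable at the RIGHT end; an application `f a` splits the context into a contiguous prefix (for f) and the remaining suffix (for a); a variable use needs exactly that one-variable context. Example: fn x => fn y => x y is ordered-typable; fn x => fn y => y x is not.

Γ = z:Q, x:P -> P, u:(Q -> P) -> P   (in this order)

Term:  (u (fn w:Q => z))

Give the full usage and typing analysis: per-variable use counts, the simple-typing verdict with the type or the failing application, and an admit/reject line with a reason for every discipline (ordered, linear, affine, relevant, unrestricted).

use counts: z=1; x=0; u=1; w (bound)=0
use order (left to right): u, z
typing: ill-typed: an application expects Q -> P but receives Q -> Q
ordered ✗ (not simply typable)
linear ✗ (fails simple typing)
affine ✗ (a type mismatch blocks all five)
relevant ✗ (the type mismatch rejects it)
unrestricted ✗ (not simply typable)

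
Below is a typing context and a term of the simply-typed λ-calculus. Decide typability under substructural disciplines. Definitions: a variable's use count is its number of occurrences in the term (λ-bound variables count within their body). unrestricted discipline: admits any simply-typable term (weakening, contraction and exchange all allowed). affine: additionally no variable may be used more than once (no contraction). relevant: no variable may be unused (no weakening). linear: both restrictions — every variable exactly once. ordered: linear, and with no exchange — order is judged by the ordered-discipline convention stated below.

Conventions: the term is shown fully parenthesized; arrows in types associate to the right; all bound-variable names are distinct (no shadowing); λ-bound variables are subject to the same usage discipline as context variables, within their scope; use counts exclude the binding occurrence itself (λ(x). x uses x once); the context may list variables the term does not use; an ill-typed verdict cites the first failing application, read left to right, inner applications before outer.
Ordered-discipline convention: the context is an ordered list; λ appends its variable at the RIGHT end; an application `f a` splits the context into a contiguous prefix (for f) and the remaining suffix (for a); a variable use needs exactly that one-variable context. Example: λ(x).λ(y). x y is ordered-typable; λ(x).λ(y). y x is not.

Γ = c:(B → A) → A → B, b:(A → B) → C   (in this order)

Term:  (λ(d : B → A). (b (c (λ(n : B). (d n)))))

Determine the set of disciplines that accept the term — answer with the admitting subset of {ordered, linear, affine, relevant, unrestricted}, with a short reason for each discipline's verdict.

admitted in: linear, affine, relevant, unrestricted
usage: c=1, b=1, d [bound]=1, n [bound]=1
order of uses: b, c, d, n
typing: ✓ — (B → A) → C
ordered: ✗, no contiguous prefix/suffix split fits b, c, d, n
linear: ✓, each of c, b, d, n used exactly once
affine: ✓, c, b, d, n: no repeats, contraction unneeded
relevant: ✓, every one of c, b, d, n appears
unrestricted: ✓, typability at (B → A) → C is all that's needed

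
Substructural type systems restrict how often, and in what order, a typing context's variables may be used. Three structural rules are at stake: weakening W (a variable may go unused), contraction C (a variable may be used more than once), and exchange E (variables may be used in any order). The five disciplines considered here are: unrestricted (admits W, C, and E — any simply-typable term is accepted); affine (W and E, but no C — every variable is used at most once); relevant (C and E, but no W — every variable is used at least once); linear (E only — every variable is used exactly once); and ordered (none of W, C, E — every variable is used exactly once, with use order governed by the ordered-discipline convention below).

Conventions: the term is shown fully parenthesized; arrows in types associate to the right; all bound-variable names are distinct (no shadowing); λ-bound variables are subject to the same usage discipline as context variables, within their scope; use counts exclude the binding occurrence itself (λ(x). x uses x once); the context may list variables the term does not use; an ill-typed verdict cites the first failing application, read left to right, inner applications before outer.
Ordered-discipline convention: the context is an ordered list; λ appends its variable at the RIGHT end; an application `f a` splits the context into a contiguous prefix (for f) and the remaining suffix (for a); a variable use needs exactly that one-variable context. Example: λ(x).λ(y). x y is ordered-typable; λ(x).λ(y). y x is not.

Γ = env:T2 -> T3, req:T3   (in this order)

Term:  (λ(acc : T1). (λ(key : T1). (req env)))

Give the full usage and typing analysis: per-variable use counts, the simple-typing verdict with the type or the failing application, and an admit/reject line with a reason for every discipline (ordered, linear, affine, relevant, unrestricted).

counts: env: 1; req: 1; acc [bound]: 0; key [bound]: 0
order of uses: req, env
typing: ill-typed: non-function type T3 applied to an argument
ordered: ✗, a type mismatch blocks all five
linear: ✗, the type mismatch rejects it
affine: ✗, not simply typable
relevant: ✗, fails simple typing
unrestricted: ✗, a type mismatch blocks all five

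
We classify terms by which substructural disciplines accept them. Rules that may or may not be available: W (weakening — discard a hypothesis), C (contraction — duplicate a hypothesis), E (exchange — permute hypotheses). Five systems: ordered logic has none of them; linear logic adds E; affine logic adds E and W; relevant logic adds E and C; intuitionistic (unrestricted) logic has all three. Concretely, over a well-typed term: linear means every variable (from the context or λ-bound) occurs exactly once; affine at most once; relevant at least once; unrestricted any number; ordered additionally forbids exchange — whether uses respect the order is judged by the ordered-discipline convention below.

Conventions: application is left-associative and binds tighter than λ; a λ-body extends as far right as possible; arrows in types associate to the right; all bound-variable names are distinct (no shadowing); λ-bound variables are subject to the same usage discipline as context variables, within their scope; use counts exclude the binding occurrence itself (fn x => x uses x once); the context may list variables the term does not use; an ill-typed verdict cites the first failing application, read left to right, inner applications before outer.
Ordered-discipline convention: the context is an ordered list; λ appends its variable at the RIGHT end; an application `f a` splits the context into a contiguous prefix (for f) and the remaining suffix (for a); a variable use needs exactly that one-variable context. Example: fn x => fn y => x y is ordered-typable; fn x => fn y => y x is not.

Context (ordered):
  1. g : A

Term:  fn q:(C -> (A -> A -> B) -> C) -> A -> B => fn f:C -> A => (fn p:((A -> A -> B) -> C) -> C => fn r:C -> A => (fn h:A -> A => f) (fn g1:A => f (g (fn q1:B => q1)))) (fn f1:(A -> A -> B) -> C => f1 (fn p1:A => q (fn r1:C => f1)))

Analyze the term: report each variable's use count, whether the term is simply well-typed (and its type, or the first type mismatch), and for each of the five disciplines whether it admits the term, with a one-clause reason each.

usage: g ×1, q (bound) ×1, f (bound) ×2, p (bound) ×0, r (bound) ×0, h (bound) ×0, g1 (bound) ×0, q1 (bound) ×1, f1 (bound) ×2, p1 (bound) ×0, r1 (bound) ×0
use order (left to right): f, f, g, q1, f1, q, f1
typing: ill-typed: can't apply a value of type A
ordered: ✗ — fails simple typing
linear: ✗ — a type mismatch blocks all five
affine: ✗ — the type mismatch rejects it
relevant: ✗ — not simply typable
unrestricted: ✗ — fails simple typing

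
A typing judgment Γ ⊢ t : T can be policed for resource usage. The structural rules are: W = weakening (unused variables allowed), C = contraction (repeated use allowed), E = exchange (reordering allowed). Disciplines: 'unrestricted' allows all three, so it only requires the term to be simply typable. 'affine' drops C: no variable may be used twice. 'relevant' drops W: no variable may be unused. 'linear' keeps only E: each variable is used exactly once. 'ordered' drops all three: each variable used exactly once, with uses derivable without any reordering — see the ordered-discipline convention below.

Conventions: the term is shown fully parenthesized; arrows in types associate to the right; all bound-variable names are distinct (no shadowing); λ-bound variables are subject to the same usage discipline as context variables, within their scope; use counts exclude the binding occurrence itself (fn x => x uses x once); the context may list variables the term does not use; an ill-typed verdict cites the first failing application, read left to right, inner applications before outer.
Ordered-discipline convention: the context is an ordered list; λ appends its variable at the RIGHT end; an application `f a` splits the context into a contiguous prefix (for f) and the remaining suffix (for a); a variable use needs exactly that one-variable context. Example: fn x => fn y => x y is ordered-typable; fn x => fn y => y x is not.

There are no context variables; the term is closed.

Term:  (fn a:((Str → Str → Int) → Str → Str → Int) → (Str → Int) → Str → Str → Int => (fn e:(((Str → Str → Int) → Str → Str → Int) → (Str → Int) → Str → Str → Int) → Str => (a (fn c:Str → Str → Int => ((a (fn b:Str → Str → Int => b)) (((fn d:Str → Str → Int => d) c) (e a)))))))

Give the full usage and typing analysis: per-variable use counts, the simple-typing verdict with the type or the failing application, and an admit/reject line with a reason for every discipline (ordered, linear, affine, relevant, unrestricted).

variable uses: a [bound]: 3; e [bound]: 1; c [bound]: 1; b [bound]: 1; d [bound]: 1
order of uses: a, a, b, d, c, e, a
typing: well-typed — term : (((Str → Str → Int) → Str → Str → Int) → (Str → Int) → Str → Str → Int) → ((((Str → Str → Int) → Str → Str → Int) → (Str → Int) → Str → Str → Int) → Str) → (Str → Int) → Str → Str → Int
ordered ✗ (a ×3 used more than once (contraction))
linear ✗ (a ×3 used more than once (contraction))
affine ✗ (a ×3 used more than once (contraction))
relevant ✓ (none of a, e, c, b, d goes unused)
unrestricted ✓ (type-checks ((((Str → Str → Int) → Str → Str → Int) → (Str → Int) → Str → Str → Int) → ((((Str → Str → Int) → Str → Str → Int) → (Str → Int) → Str → Str → Int) → Str) → (Str → Int) → Str → Str → Int) and nothing is barred)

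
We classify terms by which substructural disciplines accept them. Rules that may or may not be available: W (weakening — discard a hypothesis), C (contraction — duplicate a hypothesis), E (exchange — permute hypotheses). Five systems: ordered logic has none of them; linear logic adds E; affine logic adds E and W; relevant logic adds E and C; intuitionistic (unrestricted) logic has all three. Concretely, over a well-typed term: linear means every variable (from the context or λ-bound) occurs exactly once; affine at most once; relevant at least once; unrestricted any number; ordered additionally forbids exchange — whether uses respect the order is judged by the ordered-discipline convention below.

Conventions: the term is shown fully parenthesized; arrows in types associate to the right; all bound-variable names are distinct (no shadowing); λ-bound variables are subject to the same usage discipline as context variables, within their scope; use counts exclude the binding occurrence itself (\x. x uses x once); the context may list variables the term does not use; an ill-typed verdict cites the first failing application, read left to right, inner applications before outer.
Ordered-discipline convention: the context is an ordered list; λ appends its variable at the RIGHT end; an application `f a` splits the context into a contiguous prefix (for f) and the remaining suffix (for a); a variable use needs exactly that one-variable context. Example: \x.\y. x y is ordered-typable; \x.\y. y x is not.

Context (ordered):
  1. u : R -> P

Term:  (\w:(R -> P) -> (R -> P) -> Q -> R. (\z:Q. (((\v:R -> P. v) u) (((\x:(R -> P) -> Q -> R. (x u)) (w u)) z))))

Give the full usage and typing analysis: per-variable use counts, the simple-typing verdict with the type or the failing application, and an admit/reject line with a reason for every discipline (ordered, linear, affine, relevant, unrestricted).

variable uses: u: 3×, w (bound): 1×, z (bound): 1×, v (bound): 1×, x (bound): 1×
left-to-right use order: v, u, x, u, w, u, z
typing: well-typed at ((R -> P) -> (R -> P) -> Q -> R) -> Q -> P
ordered ✗ (u ×3 used more than once (contraction))
linear ✗ (u ×3 used more than once (contraction))
affine ✗ (u ×3 used more than once (contraction))
relevant ✓ (u, w, z, v, x: all used, weakening unneeded)
unrestricted ✓ (well-typed at ((R -> P) -> (R -> P) -> Q -> R) -> Q -> P; no restrictions here)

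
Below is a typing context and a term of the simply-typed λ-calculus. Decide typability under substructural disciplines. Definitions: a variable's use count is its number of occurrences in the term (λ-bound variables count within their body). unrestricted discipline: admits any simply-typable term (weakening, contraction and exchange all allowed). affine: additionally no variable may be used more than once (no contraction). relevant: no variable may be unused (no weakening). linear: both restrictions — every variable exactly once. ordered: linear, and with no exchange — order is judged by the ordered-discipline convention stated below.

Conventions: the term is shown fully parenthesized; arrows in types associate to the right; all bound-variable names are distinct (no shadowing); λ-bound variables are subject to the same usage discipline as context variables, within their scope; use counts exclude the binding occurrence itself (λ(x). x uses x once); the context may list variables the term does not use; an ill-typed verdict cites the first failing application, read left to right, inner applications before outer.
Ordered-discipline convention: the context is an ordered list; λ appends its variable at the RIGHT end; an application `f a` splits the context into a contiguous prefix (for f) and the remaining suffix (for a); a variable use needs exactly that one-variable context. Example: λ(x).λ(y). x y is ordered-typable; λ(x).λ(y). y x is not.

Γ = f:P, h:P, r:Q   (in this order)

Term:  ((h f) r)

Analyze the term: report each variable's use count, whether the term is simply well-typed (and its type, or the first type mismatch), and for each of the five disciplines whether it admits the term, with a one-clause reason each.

use counts: f=1; h=1; r=1
left-to-right use order: h, f, r
typing: ill-typed: non-function type P applied to an argument
ordered ✗ (fails simple typing)
linear ✗ (a type mismatch blocks all five)
affine ✗ (the type mismatch rejects it)
relevant ✗ (not simply typable)
unrestricted ✗ (fails simple typing)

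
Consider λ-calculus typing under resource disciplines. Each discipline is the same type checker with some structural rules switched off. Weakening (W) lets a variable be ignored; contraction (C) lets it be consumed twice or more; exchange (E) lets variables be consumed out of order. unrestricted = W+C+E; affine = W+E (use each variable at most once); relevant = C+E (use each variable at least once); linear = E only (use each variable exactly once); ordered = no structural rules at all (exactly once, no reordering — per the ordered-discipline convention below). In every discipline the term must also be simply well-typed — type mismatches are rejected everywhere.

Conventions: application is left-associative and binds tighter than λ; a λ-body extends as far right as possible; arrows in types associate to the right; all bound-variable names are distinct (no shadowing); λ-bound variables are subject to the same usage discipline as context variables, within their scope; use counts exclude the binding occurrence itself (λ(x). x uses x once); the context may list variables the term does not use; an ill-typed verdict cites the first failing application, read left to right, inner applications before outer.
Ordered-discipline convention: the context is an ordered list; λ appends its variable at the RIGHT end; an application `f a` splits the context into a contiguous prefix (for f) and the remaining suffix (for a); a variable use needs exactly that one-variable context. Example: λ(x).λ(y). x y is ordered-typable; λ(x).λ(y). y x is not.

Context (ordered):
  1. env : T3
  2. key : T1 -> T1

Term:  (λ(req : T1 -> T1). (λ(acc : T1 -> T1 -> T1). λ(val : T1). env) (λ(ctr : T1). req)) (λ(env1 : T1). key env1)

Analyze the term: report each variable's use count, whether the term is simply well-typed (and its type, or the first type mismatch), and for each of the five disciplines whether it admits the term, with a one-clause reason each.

usage: env: 1, key: 1, req (λ-bound): 1, acc (λ-bound): 0, val (λ-bound): 0, ctr (λ-bound): 0, env1 (λ-bound): 1
left-to-right use order: env, req, key, env1
typing: well-typed at T1 -> T3
ordered ✗ (acc, val, ctr never used (weakening))
linear ✗ (acc, val, ctr never used (weakening))
affine ✓ (at most one use each (env, key, req, acc, val, ctr, env1))
relevant ✗ (acc, val, ctr never used (weakening))
unrestricted ✓ (type-checks (T1 -> T3) and nothing is barred)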